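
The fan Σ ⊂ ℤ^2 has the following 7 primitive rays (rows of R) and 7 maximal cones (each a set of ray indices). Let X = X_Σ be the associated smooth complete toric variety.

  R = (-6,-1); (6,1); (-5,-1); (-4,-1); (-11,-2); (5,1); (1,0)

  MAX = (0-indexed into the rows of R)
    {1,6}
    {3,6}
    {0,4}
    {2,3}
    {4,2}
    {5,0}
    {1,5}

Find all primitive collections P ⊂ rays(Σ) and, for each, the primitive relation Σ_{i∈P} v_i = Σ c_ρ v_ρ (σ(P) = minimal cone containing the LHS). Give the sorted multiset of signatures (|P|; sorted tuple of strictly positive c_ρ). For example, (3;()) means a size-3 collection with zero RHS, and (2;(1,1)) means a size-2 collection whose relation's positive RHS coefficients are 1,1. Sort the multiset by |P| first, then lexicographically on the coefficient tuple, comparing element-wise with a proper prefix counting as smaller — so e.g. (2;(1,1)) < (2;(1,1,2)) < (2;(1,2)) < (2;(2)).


Primitive collections (14):

  {0,1}:  v_{0} + v_{1} = 0  ⟹  sig = (2;())
  {2,5}:  v_{2} + v_{5} = 0  ⟹  sig = (2;())
  {0,2}:  v_{0} + v_{2} = v_{4}  ⟹  sig = (2;(1))
  {0,6}:  v_{0} + v_{6} = v_{2}  ⟹  sig = (2;(1))
  {1,2}:  v_{1} + v_{2} = v_{6}  ⟹  sig = (2;(1))
  {1,4}:  v_{1} + v_{4} = v_{2}  ⟹  sig = (2;(1))
  {2,6}:  v_{2} + v_{6} = v_{3}  ⟹  sig = (2;(1))
  {3,5}:  v_{3} + v_{5} = v_{6}  ⟹  sig = (2;(1))
  {4,5}:  v_{4} + v_{5} = v_{0}  ⟹  sig = (2;(1))
  {5,6}:  v_{5} + v_{6} = v_{1}  ⟹  sig = (2;(1))
  {0,3}:  v_{0} + v_{3} = 2·v_{2}  ⟹  sig = (2;(2))
  {1,3}:  v_{1} + v_{3} = 2·v_{6}  ⟹  sig = (2;(2))
  {4,6}:  v_{4} + v_{6} = 2·v_{2}  ⟹  sig = (2;(2))
  {3,4}:  v_{3} + v_{4} = 3·v_{2}  ⟹  sig = (2;(3))

Sorted signature multiset PRS(X):
    |P|=2: 14 collections, coeffs (), (), (1), (1), (1), (1), (1), (1), (1), (1), (2), (2), (2), (3)


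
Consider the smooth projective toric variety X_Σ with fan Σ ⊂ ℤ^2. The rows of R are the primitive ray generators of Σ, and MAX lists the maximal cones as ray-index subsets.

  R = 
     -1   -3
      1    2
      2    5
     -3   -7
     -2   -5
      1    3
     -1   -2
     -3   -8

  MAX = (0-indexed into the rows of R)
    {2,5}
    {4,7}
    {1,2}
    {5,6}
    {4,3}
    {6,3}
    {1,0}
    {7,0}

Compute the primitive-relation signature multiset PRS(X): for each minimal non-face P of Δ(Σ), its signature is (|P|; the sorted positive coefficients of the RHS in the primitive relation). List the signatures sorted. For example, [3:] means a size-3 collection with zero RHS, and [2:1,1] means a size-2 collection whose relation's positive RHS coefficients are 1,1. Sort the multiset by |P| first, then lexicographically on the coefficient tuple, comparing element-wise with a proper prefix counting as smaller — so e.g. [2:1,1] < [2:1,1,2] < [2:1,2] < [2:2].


20 minimal non-faces of Δ(Σ) (on 8 rays):

  P = {0,5}:  v_{0} + v_{5} = 0  so sig = [2:]
  P = {1,6}:  v_{1} + v_{6} = 0  so sig = [2:]
  P = {2,4}:  v_{2} + v_{4} = 0  so sig = [2:]
  P = {0,2}:  v_{0} + v_{2} = v_{1}  so sig = [2:1]
  P = {0,4}:  v_{0} + v_{4} = v_{7}  so sig = [2:1]
  P = {0,6}:  v_{0} + v_{6} = v_{4}  so sig = [2:1]
  P = {1,3}:  v_{1} + v_{3} = v_{4}  so sig = [2:1]
  P = {1,4}:  v_{1} + v_{4} = v_{0}  so sig = [2:1]
  P = {1,5}:  v_{1} + v_{5} = v_{2}  so sig = [2:1]
  P = {2,3}:  v_{2} + v_{3} = v_{6}  so sig = [2:1]
  P = {2,6}:  v_{2} + v_{6} = v_{5}  so sig = [2:1]
  P = {2,7}:  v_{2} + v_{7} = v_{0}  so sig = [2:1]
  P = {4,5}:  v_{4} + v_{5} = v_{6}  so sig = [2:1]
  P = {4,6}:  v_{4} + v_{6} = v_{3}  so sig = [2:1]
  P = {5,7}:  v_{5} + v_{7} = v_{4}  so sig = [2:1]
  P = {0,3}:  v_{0} + v_{3} = 2·v_{4}  so sig = [2:2]
  P = {1,7}:  v_{1} + v_{7} = 2·v_{0}  so sig = [2:2]
  P = {3,5}:  v_{3} + v_{5} = 2·v_{6}  so sig = [2:2]
  P = {6,7}:  v_{6} + v_{7} = 2·v_{4}  so sig = [2:2]
  P = {3,7}:  v_{3} + v_{7} = 3·v_{4}  so sig = [2:3]

so the primitive-relation signature multiset is
[[2:], [2:], [2:], [2:1], [2:1], [2:1], [2:1], [2:1], [2:1], [2:1], [2:1], [2:1], [2:1], [2:1], [2:1], [2:2], [2:2], [2:2], [2:2], [2:3]]


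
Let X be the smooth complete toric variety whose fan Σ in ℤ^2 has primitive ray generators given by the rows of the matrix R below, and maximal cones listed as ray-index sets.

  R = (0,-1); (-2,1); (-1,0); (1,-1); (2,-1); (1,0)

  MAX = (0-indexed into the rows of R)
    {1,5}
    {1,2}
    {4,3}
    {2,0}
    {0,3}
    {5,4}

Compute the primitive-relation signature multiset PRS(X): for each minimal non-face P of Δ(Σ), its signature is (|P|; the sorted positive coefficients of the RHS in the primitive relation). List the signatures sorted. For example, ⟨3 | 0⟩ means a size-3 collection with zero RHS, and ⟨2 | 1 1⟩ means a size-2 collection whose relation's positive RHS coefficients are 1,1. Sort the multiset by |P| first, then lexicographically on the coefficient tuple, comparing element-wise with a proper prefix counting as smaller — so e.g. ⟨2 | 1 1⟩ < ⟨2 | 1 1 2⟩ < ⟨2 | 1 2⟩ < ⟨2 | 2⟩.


Primitive collections (9):

  {1,4}:  v_{1} + v_{4} = 0  →  sig = ⟨2 | 0⟩
  {2,5}:  v_{2} + v_{5} = 0  →  sig = ⟨2 | 0⟩
  {0,5}:  v_{0} + v_{5} = v_{3}  →  sig = ⟨2 | 1⟩
  {1,3}:  v_{1} + v_{3} = v_{2}  →  sig = ⟨2 | 1⟩
  {2,3}:  v_{2} + v_{3} = v_{0}  →  sig = ⟨2 | 1⟩
  {2,4}:  v_{2} + v_{4} = v_{3}  →  sig = ⟨2 | 1⟩
  {3,5}:  v_{3} + v_{5} = v_{4}  →  sig = ⟨2 | 1⟩
  {0,1}:  v_{0} + v_{1} = 2·v_{2}  →  sig = ⟨2 | 2⟩
  {0,4}:  v_{0} + v_{4} = 2·v_{3}  →  sig = ⟨2 | 2⟩

Sorted signature multiset PRS(X):
    |P|=2: 9 collections, coeffs (), (), (1), (1), (1), (1), (1), (2), (2)


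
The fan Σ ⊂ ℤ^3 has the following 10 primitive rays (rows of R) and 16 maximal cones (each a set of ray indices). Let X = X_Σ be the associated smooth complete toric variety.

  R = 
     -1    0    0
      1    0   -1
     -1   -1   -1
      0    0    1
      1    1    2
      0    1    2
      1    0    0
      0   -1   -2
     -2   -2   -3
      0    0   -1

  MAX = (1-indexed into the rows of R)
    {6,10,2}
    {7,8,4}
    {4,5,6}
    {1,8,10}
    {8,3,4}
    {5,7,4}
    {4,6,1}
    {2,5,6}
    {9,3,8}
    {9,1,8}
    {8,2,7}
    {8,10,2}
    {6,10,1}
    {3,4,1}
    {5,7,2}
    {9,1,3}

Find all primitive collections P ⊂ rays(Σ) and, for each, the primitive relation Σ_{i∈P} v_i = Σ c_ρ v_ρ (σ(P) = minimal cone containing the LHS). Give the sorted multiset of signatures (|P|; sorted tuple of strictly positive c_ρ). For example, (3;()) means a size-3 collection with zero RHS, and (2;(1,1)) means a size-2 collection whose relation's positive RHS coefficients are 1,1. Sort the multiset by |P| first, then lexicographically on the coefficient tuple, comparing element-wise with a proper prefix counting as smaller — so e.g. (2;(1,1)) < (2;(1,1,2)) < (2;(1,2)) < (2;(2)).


Δ(Σ) — 10 vertices, 23 min non-faces:

  {1,7}:  v_{1} + v_{7} = 0  ⇒ sig = (2;())
  {4,10}:  v_{4} + v_{10} = 0  ⇒ sig = (2;())
  {6,8}:  v_{6} + v_{8} = 0  ⇒ sig = (2;())
  {1,2}:  v_{1} + v_{2} = v_{10}  ⇒ sig = (2;(1))
  {1,5}:  v_{1} + v_{5} = v_{6}  ⇒ sig = (2;(1))
  {2,3}:  v_{2} + v_{3} = v_{8}  ⇒ sig = (2;(1))
  {2,4}:  v_{2} + v_{4} = v_{7}  ⇒ sig = (2;(1))
  {3,5}:  v_{3} + v_{5} = v_{4}  ⇒ sig = (2;(1))
  {5,8}:  v_{5} + v_{8} = v_{7}  ⇒ sig = (2;(1))
  {5,9}:  v_{5} + v_{9} = v_{3}  ⇒ sig = (2;(1))
  {6,7}:  v_{6} + v_{7} = v_{5}  ⇒ sig = (2;(1))
  {7,10}:  v_{7} + v_{10} = v_{2}  ⇒ sig = (2;(1))
  {3,6}:  v_{3} + v_{6} = v_{1} + v_{4}  ⇒ sig = (2;(1,1))
  {3,7}:  v_{3} + v_{7} = v_{4} + v_{8}  ⇒ sig = (2;(1,1))
  {3,10}:  v_{3} + v_{10} = v_{1} + v_{8}  ⇒ sig = (2;(1,1))
  {5,10}:  v_{5} + v_{10} = v_{2} + v_{6}  ⇒ sig = (2;(1,1))
  {6,9}:  v_{6} + v_{9} = v_{1} + v_{3}  ⇒ sig = (2;(1,1))
  {7,9}:  v_{7} + v_{9} = v_{3} + v_{8}  ⇒ sig = (2;(1,1))
  {2,9}:  v_{2} + v_{9} = v_{1} + 2·v_{8}  ⇒ sig = (2;(1,2))
  {4,9}:  v_{4} + v_{9} = 2·v_{3}  ⇒ sig = (2;(2))
  {9,10}:  v_{9} + v_{10} = 2·v_{1} + 2·v_{8}  ⇒ sig = (2;(2,2))
  {1,3,8}:  v_{1} + v_{3} + v_{8} = v_{9}  ⇒ sig = (3;(1))
  {1,4,8}:  v_{1} + v_{4} + v_{8} = v_{3}  ⇒ sig = (3;(1))

Hence PRS(X_Σ) =
[(2;()), (2;()), (2;()), (2;(1)), (2;(1)), (2;(1)), (2;(1)), (2;(1)), (2;(1)), (2;(1)), (2;(1)), (2;(1)), (2;(1,1)), (2;(1,1)), (2;(1,1)), (2;(1,1)), (2;(1,1)), (2;(1,1)), (2;(1,2)), (2;(2)), (2;(2,2)), (3;(1)), (3;(1))]


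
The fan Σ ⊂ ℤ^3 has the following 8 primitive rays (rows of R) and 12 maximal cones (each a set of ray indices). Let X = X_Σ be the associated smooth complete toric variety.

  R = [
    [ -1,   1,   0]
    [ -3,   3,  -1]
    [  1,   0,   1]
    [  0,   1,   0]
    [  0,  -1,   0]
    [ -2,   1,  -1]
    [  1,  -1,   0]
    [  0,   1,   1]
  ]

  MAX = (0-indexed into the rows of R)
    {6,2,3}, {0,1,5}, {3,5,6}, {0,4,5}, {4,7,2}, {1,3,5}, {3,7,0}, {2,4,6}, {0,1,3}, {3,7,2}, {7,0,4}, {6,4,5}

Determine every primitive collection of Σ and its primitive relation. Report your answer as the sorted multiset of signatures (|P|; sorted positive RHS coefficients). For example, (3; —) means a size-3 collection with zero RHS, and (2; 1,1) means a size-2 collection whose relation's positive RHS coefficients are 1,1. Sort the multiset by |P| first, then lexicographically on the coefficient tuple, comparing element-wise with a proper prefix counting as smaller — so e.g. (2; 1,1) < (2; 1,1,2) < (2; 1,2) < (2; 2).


|primitive collections| = 11. Relations:

  {0,6}:  v_{0} + v_{6} = 0  so sig = (2; —)
  {3,4}:  v_{3} + v_{4} = 0  so sig = (2; —)
  {0,2}:  v_{0} + v_{2} = v_{7}  so sig = (2; 1)
  {2,5}:  v_{2} + v_{5} = v_{0}  so sig = (2; 1)
  {6,7}:  v_{6} + v_{7} = v_{2}  so sig = (2; 1)
  {1,4}:  v_{1} + v_{4} = v_{0} + v_{5}  so sig = (2; 1,1)
  {1,6}:  v_{1} + v_{6} = v_{3} + v_{5}  so sig = (2; 1,1)
  {1,2}:  v_{1} + v_{2} = 2·v_{0} + v_{3}  so sig = (2; 1,2)
  {1,7}:  v_{1} + v_{7} = 3·v_{0} + v_{3}  so sig = (2; 1,3)
  {5,7}:  v_{5} + v_{7} = 2·v_{0}  so sig = (2; 2)
  {0,3,5}:  v_{0} + v_{3} + v_{5} = v_{1}  so sig = (3; 1)

Sorted signature multiset PRS(X):
    |P|=2: 10 collections, coeffs (), (), (1), (1), (1), (1,1), (1,1), (1,2), (1,3), (2)
    |P|=3: 1 collection, coeffs (1)


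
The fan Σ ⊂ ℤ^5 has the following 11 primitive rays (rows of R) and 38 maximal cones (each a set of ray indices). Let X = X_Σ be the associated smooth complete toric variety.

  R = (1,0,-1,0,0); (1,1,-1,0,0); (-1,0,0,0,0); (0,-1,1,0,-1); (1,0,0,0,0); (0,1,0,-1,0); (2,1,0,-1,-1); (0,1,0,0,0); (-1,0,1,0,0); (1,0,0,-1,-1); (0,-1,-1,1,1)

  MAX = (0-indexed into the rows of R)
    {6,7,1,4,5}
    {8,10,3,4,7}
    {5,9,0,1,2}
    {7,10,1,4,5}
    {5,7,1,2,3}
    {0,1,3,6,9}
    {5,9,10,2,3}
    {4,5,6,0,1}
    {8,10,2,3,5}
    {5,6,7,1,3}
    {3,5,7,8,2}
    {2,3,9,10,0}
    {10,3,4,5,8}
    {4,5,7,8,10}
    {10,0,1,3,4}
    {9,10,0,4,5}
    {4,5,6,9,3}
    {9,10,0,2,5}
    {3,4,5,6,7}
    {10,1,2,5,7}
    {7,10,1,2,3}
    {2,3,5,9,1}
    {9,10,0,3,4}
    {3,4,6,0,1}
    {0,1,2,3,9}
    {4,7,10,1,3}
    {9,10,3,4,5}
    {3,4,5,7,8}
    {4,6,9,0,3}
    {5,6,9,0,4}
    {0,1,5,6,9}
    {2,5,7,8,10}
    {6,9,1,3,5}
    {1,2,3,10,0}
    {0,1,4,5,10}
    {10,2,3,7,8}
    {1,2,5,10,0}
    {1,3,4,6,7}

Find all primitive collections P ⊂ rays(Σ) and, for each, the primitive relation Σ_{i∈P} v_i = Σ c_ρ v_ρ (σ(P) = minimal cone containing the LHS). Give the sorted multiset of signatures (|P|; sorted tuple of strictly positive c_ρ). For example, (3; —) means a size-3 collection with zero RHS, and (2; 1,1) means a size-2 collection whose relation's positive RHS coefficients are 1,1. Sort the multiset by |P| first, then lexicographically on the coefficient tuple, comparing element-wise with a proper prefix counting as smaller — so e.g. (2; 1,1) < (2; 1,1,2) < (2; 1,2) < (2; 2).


Δ(Σ) — 11 vertices, 15 min non-faces:

  • {0,8}:  v_{0} + v_{8} = 0  ⇒ sig = (2; —)
  • {2,4}:  v_{2} + v_{4} = 0  ⇒ sig = (2; —)
  • {0,7}:  v_{0} + v_{7} = v_{1}  ⇒ sig = (2; 1)
  • {1,8}:  v_{1} + v_{8} = v_{7}  ⇒ sig = (2; 1)
  • {6,10}:  v_{6} + v_{10} = v_{0} + v_{4}  ⇒ sig = (2; 1,1)
  • {8,9}:  v_{8} + v_{9} = v_{3} + v_{5}  ⇒ sig = (2; 1,1)
  • {2,6}:  v_{2} + v_{6} = v_{1} + v_{3} + v_{5}  ⇒ sig = (2; 1,1,1)
  • {7,9}:  v_{7} + v_{9} = v_{1} + v_{3} + v_{5}  ⇒ sig = (2; 1,1,1)
  • {6,8}:  v_{6} + v_{8} = v_{3} + v_{4} + v_{5} + v_{7}  ⇒ sig = (2; 1,1,1,1)
  • {0,3,5}:  v_{0} + v_{3} + v_{5} = v_{9}  ⇒ sig = (3; 1)
  • {1,4,9}:  v_{1} + v_{4} + v_{9} = v_{0} + v_{6}  ⇒ sig = (3; 1,1)
  • {1,9,10}:  v_{1} + v_{9} + v_{10} = 2·v_{0}  ⇒ sig = (3; 2)
  • {3,5,7,10}:  v_{3} + v_{5} + v_{7} + v_{10} = 0  ⇒ sig = (4; —)
  • {1,3,4,5}:  v_{1} + v_{3} + v_{4} + v_{5} = v_{6}  ⇒ sig = (4; 1)
  • {1,3,5,10}:  v_{1} + v_{3} + v_{5} + v_{10} = v_{0}  ⇒ sig = (4; 1)

Sorted signature multiset PRS(X):
    (2; —)
    (2; —)
    (2; 1)
    (2; 1)
    (2; 1,1)
    (2; 1,1)
    (2; 1,1,1)
    (2; 1,1,1)
    (2; 1,1,1,1)
    (3; 1)
    (3; 1,1)
    (3; 2)
    (4; —)
    (4; 1)
    (4; 1)


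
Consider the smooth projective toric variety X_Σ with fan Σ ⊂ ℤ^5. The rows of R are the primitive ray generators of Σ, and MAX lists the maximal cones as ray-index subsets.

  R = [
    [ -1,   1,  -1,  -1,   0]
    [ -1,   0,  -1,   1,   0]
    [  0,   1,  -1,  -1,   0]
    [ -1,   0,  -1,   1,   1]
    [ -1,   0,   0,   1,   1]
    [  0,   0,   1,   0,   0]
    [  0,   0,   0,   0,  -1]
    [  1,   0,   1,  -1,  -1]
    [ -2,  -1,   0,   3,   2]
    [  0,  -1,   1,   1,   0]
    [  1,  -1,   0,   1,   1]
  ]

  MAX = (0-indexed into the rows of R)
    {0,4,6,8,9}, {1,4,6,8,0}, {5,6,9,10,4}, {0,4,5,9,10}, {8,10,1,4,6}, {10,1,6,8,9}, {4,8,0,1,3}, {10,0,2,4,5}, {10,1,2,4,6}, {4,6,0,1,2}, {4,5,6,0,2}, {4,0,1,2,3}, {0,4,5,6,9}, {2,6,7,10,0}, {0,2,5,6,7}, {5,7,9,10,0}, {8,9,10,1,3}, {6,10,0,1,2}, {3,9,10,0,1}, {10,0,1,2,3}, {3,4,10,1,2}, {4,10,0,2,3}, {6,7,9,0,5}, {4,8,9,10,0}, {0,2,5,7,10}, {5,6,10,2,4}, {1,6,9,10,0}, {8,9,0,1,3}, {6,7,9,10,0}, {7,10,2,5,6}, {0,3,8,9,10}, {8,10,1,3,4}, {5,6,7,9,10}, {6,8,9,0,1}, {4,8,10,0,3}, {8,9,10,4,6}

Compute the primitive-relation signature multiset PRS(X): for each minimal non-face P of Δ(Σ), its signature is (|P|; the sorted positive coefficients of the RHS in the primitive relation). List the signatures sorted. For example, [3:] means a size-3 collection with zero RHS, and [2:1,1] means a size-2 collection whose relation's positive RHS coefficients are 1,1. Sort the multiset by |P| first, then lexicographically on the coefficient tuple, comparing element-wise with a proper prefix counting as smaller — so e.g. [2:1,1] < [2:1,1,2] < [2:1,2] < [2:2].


Primitive collections (17):

  P={2,9}:  v_{2} + v_{9} = 0  ⇒ sig = [2:]
  P={3,7}:  v_{3} + v_{7} = 0  ⇒ sig = [2:]
  P={1,7}:  v_{1} + v_{7} = v_{6}  ⇒ sig = [2:1]
  P={3,5}:  v_{3} + v_{5} = v_{4}  ⇒ sig = [2:1]
  P={3,6}:  v_{3} + v_{6} = v_{1}  ⇒ sig = [2:1]
  P={4,7}:  v_{4} + v_{7} = v_{5}  ⇒ sig = [2:1]
  P={1,5}:  v_{1} + v_{5} = v_{4} + v_{6}  ⇒ sig = [2:1,1]
  P={2,8}:  v_{2} + v_{8} = v_{3} + v_{4}  ⇒ sig = [2:1,1]
  P={7,8}:  v_{7} + v_{8} = v_{4} + v_{9}  ⇒ sig = [2:1,1]
  P={5,8}:  v_{5} + v_{8} = 2·v_{4} + v_{9}  ⇒ sig = [2:1,2]
  P={3,4,9}:  v_{3} + v_{4} + v_{9} = v_{8}  ⇒ sig = [3:1]
  P={1,4,9}:  v_{1} + v_{4} + v_{9} = v_{6} + v_{8}  ⇒ sig = [3:1,1]
  P={0,5,6,10}:  v_{0} + v_{5} + v_{6} + v_{10} = 0  ⇒ sig = [4:]
  P={0,4,6,10}:  v_{0} + v_{4} + v_{6} + v_{10} = v_{3}  ⇒ sig = [4:1]
  P={0,6,8,10}:  v_{0} + v_{6} + v_{8} + v_{10} = 2·v_{3} + v_{9}  ⇒ sig = [4:1,2]
  P={0,1,8,10}:  v_{0} + v_{1} + v_{8} + v_{10} = 3·v_{3} + v_{9}  ⇒ sig = [4:1,3]
  P={0,1,4,10}:  v_{0} + v_{1} + v_{4} + v_{10} = 2·v_{3}  ⇒ sig = [4:2]

Hence PRS(X_Σ) =
{ [2:] ×2,  [2:1] ×4,  [2:1,1] ×3,  [2:1,2],  [3:1],  [3:1,1],  [4:],  [4:1],  [4:1,2],  [4:1,3],  [4:2] }


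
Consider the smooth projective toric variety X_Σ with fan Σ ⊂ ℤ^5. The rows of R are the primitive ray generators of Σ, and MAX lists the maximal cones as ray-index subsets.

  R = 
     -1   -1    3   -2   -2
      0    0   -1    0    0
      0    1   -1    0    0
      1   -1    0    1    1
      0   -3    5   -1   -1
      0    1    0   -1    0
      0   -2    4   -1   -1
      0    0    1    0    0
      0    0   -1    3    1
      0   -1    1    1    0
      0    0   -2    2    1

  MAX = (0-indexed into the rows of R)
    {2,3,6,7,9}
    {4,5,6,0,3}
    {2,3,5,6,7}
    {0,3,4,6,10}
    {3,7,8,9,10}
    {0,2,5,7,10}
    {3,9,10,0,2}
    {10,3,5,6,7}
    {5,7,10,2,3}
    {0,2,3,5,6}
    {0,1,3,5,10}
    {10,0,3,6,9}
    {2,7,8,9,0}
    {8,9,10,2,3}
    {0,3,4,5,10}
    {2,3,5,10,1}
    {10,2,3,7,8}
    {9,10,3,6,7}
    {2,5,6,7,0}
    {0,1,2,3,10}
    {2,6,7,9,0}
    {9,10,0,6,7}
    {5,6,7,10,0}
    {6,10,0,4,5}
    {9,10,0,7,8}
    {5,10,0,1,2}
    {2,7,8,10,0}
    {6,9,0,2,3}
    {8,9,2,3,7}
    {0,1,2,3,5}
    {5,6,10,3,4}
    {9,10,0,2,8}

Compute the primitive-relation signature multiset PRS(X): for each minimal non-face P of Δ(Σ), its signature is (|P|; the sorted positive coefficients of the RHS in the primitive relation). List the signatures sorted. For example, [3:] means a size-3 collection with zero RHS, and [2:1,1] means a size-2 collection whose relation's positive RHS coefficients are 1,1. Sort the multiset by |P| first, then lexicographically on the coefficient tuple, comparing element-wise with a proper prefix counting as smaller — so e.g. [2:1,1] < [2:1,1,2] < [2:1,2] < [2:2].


Δ(Σ) — 11 vertices, 18 min non-faces:

  P = {1,7}:  v_{1} + v_{7} = 0 ; sig = [2:]
  P = {2,4}:  v_{2} + v_{4} = v_{6} ; sig = [2:1]
  P = {5,9}:  v_{5} + v_{9} = v_{7} ; sig = [2:1]
  P = {1,6}:  v_{1} + v_{6} = v_{0} + v_{3} ; sig = [2:1,1]
  P = {1,8}:  v_{1} + v_{8} = v_{2} + v_{9} + v_{10} ; sig = [2:1,1,1]
  P = {1,9}:  v_{1} + v_{9} = v_{0} + v_{2} + v_{3} + v_{10} ; sig = [2:1,1,1,1]
  P = {4,8}:  v_{4} + v_{8} = v_{6} + v_{7} + v_{9} + v_{10} ; sig = [2:1,1,1,1]
  P = {4,7}:  v_{4} + v_{7} = v_{5} + 2·v_{6} + v_{10} ; sig = [2:1,1,2]
  P = {5,8}:  v_{5} + v_{8} = v_{2} + 2·v_{7} + v_{10} ; sig = [2:1,1,2]
  P = {1,4}:  v_{1} + v_{4} = 2·v_{0} + 2·v_{3} + v_{5} + v_{10} ; sig = [2:1,1,2,2]
  P = {4,9}:  v_{4} + v_{9} = 2·v_{6} + v_{10} ; sig = [2:1,2]
  P = {6,8}:  v_{6} + v_{8} = v_{7} + 2·v_{9} ; sig = [2:1,2]
  P = {0,3,7}:  v_{0} + v_{3} + v_{7} = v_{6} ; sig = [3:1]
  P = {2,6,10}:  v_{2} + v_{6} + v_{10} = v_{9} ; sig = [3:1]
  P = {0,3,8}:  v_{0} + v_{3} + v_{8} = 2·v_{9} ; sig = [3:2]
  P = {2,7,9,10}:  v_{2} + v_{7} + v_{9} + v_{10} = v_{8} ; sig = [4:1]
  P = {0,2,3,5,10}:  v_{0} + v_{2} + v_{3} + v_{5} + v_{10} = 0 ; sig = [5:]
  P = {0,3,5,6,10}:  v_{0} + v_{3} + v_{5} + v_{6} + v_{10} = v_{4} ; sig = [5:1]

Sorted signature multiset PRS(X):
    |P|=2: 12 collections, coeffs (), (1), (1), (1,1), (1,1,1), (1,1,1,1), (1,1,1,1), (1,1,2), (1,1,2), (1,1,2,2), (1,2), (1,2)
    |P|=3: 3 collections, coeffs (1), (1), (2)
    |P|=4: 1 collection, coeffs (1)
    |P|=5: 2 collections, coeffs (), (1)


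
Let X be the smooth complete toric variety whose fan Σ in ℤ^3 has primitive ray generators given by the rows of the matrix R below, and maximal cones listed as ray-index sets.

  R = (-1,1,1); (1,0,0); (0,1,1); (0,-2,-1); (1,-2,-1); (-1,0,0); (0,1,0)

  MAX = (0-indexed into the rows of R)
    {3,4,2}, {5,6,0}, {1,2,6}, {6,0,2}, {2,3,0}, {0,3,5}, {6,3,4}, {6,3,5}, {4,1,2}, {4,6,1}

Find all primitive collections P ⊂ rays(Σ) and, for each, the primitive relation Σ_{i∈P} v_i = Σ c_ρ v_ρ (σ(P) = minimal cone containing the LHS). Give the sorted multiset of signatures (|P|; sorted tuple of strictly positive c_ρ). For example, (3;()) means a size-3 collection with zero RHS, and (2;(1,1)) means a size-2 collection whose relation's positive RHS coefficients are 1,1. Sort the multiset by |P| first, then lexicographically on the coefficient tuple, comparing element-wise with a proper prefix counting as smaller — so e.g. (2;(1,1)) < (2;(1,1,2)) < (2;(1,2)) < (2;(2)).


9 minimal non-faces of Δ(Σ) (on 7 rays):

  P = {1,5}:  v_{1} + v_{5} = 0  so sig = (2;())
  P = {0,1}:  v_{0} + v_{1} = v_{2}  so sig = (2;(1))
  P = {1,3}:  v_{1} + v_{3} = v_{4}  so sig = (2;(1))
  P = {2,5}:  v_{2} + v_{5} = v_{0}  so sig = (2;(1))
  P = {4,5}:  v_{4} + v_{5} = v_{3}  so sig = (2;(1))
  P = {0,4}:  v_{0} + v_{4} = v_{2} + v_{3}  so sig = (2;(1,1))
  P = {2,3,6}:  v_{2} + v_{3} + v_{6} = 0  so sig = (3;())
  P = {0,3,6}:  v_{0} + v_{3} + v_{6} = v_{5}  so sig = (3;(1))
  P = {2,4,6}:  v_{2} + v_{4} + v_{6} = v_{1}  so sig = (3;(1))

Sorted signature multiset PRS(X):
    (2;())
    (2;(1))
    (2;(1))
    (2;(1))
    (2;(1))
    (2;(1,1))
    (3;())
    (3;(1))
    (3;(1))


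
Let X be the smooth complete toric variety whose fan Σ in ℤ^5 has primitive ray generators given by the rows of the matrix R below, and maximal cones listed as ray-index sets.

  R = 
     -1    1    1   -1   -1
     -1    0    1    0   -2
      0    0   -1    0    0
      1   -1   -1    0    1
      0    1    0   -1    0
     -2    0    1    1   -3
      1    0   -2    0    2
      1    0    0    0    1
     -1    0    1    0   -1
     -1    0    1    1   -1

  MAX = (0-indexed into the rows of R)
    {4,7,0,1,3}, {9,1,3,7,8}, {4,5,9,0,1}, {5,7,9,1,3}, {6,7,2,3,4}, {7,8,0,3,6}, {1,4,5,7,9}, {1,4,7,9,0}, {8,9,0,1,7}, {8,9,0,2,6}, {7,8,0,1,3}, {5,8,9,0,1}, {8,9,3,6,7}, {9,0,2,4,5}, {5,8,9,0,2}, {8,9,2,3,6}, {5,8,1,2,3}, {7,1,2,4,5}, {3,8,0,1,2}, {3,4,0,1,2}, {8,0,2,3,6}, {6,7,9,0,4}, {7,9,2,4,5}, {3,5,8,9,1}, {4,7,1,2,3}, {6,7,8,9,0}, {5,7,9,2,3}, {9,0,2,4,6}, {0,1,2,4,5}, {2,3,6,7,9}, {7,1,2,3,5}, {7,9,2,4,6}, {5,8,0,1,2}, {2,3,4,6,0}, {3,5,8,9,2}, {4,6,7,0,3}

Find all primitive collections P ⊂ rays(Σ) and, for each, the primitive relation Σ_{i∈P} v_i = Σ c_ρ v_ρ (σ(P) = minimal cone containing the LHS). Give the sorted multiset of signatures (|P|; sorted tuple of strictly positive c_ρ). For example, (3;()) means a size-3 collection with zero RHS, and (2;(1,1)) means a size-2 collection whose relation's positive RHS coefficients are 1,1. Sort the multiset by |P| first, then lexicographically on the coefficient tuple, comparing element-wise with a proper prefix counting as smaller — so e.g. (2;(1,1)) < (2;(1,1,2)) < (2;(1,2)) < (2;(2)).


12 collections generate NE(X_Σ); each relation:

  • {1,6}:  v_{1} + v_{6} = v_{2} — sig = (2;(1))
  • {4,8}:  v_{4} + v_{8} = v_{0} — sig = (2;(1))
  • {5,6}:  v_{5} + v_{6} = 2·v_{2} + v_{9} — sig = (2;(1,2))
  • {2,7,8}:  v_{2} + v_{7} + v_{8} = 0 — sig = (3;())
  • {3,4,9}:  v_{3} + v_{4} + v_{9} = 0 — sig = (3;())
  • {0,2,7}:  v_{0} + v_{2} + v_{7} = v_{4} — sig = (3;(1))
  • {0,3,9}:  v_{0} + v_{3} + v_{9} = v_{8} — sig = (3;(1))
  • {1,2,9}:  v_{1} + v_{2} + v_{9} = v_{5} — sig = (3;(1))
  • {3,4,5}:  v_{3} + v_{4} + v_{5} = v_{1} + v_{2} — sig = (3;(1,1))
  • {5,7,8}:  v_{5} + v_{7} + v_{8} = v_{1} + v_{9} — sig = (3;(1,1))
  • {0,3,5}:  v_{0} + v_{3} + v_{5} = v_{1} + v_{2} + v_{8} — sig = (3;(1,1,1))
  • {0,5,7}:  v_{0} + v_{5} + v_{7} = v_{1} + v_{4} + v_{9} — sig = (3;(1,1,1))

Hence PRS(X_Σ) =
    |P|=2: 3 collections, coeffs (1), (1), (1,2)
    |P|=3: 9 collections, coeffs (), (), (1), (1), (1), (1,1), (1,1), (1,1,1), (1,1,1)


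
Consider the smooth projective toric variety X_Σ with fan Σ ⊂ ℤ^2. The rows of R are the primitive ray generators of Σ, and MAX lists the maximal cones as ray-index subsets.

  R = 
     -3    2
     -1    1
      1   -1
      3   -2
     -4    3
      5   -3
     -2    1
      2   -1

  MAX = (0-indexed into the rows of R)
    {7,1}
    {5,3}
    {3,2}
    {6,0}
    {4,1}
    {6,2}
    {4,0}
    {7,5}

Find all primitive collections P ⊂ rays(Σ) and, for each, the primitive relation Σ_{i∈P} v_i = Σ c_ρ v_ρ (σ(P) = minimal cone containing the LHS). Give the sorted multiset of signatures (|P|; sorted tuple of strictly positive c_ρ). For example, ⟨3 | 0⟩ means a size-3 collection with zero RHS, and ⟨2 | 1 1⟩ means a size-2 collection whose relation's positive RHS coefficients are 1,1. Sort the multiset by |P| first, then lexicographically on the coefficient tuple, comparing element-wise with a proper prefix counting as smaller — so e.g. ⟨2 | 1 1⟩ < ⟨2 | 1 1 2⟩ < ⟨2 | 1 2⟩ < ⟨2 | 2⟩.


20 minimal non-faces of Δ(Σ) (on 8 rays):

  {0,3}:  v_{0} + v_{3} = 0 — sig = ⟨2 | 0⟩
  {1,2}:  v_{1} + v_{2} = 0 — sig = ⟨2 | 0⟩
  {6,7}:  v_{6} + v_{7} = 0 — sig = ⟨2 | 0⟩
  {0,1}:  v_{0} + v_{1} = v_{4} — sig = ⟨2 | 1⟩
  {0,2}:  v_{0} + v_{2} = v_{6} — sig = ⟨2 | 1⟩
  {0,5}:  v_{0} + v_{5} = v_{7} — sig = ⟨2 | 1⟩
  {0,7}:  v_{0} + v_{7} = v_{1} — sig = ⟨2 | 1⟩
  {1,3}:  v_{1} + v_{3} = v_{7} — sig = ⟨2 | 1⟩
  {1,6}:  v_{1} + v_{6} = v_{0} — sig = ⟨2 | 1⟩
  {2,4}:  v_{2} + v_{4} = v_{0} — sig = ⟨2 | 1⟩
  {2,7}:  v_{2} + v_{7} = v_{3} — sig = ⟨2 | 1⟩
  {3,4}:  v_{3} + v_{4} = v_{1} — sig = ⟨2 | 1⟩
  {3,6}:  v_{3} + v_{6} = v_{2} — sig = ⟨2 | 1⟩
  {3,7}:  v_{3} + v_{7} = v_{5} — sig = ⟨2 | 1⟩
  {5,6}:  v_{5} + v_{6} = v_{3} — sig = ⟨2 | 1⟩
  {4,5}:  v_{4} + v_{5} = v_{1} + v_{7} — sig = ⟨2 | 1 1⟩
  {1,5}:  v_{1} + v_{5} = 2·v_{7} — sig = ⟨2 | 2⟩
  {2,5}:  v_{2} + v_{5} = 2·v_{3} — sig = ⟨2 | 2⟩
  {4,6}:  v_{4} + v_{6} = 2·v_{0} — sig = ⟨2 | 2⟩
  {4,7}:  v_{4} + v_{7} = 2·v_{1} — sig = ⟨2 | 2⟩

Sorted signature multiset PRS(X):
[⟨2 | 0⟩, ⟨2 | 0⟩, ⟨2 | 0⟩, ⟨2 | 1⟩, ⟨2 | 1⟩, ⟨2 | 1⟩, ⟨2 | 1⟩, ⟨2 | 1⟩, ⟨2 | 1⟩, ⟨2 | 1⟩, ⟨2 | 1⟩, ⟨2 | 1⟩, ⟨2 | 1⟩, ⟨2 | 1⟩, ⟨2 | 1⟩, ⟨2 | 1 1⟩, ⟨2 | 2⟩, ⟨2 | 2⟩, ⟨2 | 2⟩, ⟨2 | 2⟩]


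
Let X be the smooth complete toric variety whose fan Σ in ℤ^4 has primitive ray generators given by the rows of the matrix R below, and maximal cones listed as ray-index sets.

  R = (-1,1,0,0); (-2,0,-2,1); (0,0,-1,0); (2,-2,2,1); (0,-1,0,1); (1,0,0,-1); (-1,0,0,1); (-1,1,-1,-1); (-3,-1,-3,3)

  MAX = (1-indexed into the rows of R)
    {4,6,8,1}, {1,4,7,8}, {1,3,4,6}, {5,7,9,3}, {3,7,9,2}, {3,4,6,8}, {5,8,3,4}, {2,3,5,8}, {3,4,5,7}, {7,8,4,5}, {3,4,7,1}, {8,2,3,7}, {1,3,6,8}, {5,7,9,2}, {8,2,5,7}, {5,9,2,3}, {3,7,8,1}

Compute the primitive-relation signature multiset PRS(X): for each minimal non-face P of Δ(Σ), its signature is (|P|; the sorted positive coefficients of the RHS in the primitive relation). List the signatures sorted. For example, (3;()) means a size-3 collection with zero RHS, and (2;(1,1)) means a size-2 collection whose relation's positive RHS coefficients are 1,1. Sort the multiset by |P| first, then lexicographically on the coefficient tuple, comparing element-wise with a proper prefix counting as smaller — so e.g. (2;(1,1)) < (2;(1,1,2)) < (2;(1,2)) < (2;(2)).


The 14 primitive collections of Σ (r=9, n=4):

  {6,7}:  v_{6} + v_{7} = 0  →  sig = (2;())
  {1,5}:  v_{1} + v_{5} = v_{7}  →  sig = (2;(1))
  {2,6}:  v_{2} + v_{6} = v_{3} + v_{5} + v_{8}  →  sig = (2;(1,1,1))
  {5,6}:  v_{5} + v_{6} = v_{3} + v_{4} + v_{8}  →  sig = (2;(1,1,1))
  {6,9}:  v_{6} + v_{9} = v_{2} + v_{3} + v_{5}  →  sig = (2;(1,1,1))
  {1,2}:  v_{1} + v_{2} = v_{3} + 2·v_{7} + v_{8}  →  sig = (2;(1,1,2))
  {1,9}:  v_{1} + v_{9} = v_{2} + v_{3} + 2·v_{7}  →  sig = (2;(1,1,2))
  {4,9}:  v_{4} + v_{9} = v_{3} + 3·v_{5} + v_{7}  →  sig = (2;(1,1,3))
  {2,4}:  v_{2} + v_{4} = 2·v_{5}  →  sig = (2;(2))
  {8,9}:  v_{8} + v_{9} = 2·v_{2}  →  sig = (2;(2))
  {1,3,4,8}:  v_{1} + v_{3} + v_{4} + v_{8} = 0  →  sig = (4;())
  {2,3,5,7}:  v_{2} + v_{3} + v_{5} + v_{7} = v_{9}  →  sig = (4;(1))
  {3,4,7,8}:  v_{3} + v_{4} + v_{7} + v_{8} = v_{5}  →  sig = (4;(1))
  {3,5,7,8}:  v_{3} + v_{5} + v_{7} + v_{8} = v_{2}  →  sig = (4;(1))

so the primitive-relation signature multiset is
{ (2;()),  (2;(1)),  (2;(1,1,1)) ×3,  (2;(1,1,2)) ×2,  (2;(1,1,3)),  (2;(2)) ×2,  (4;()),  (4;(1)) ×3 }


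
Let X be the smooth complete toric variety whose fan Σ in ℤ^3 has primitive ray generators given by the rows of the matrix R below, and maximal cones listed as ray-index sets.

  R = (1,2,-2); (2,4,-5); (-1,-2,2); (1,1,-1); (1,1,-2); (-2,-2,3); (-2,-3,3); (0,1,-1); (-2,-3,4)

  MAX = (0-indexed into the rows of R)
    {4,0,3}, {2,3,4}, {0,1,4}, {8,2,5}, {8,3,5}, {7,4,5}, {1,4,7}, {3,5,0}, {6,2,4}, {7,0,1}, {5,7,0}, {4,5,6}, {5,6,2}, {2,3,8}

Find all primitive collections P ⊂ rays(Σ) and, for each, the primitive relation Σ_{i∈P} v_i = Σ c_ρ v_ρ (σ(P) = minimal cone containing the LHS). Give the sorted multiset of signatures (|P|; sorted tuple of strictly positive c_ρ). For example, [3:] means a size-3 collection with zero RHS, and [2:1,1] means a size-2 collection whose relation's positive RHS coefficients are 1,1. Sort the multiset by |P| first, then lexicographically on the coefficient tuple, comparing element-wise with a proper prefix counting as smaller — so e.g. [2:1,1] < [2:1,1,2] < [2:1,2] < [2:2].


20 minimal non-faces of Δ(Σ) (on 9 rays):

  • {0,2}:  v_{0} + v_{2} = 0  →  sig = [2:]
  • {1,8}:  v_{1} + v_{8} = v_{7}  →  sig = [2:1]
  • {3,6}:  v_{3} + v_{6} = v_{2}  →  sig = [2:1]
  • {3,7}:  v_{3} + v_{7} = v_{0}  →  sig = [2:1]
  • {4,8}:  v_{4} + v_{8} = v_{2}  →  sig = [2:1]
  • {7,8}:  v_{7} + v_{8} = v_{5}  →  sig = [2:1]
  • {0,6}:  v_{0} + v_{6} = v_{4} + v_{5}  →  sig = [2:1,1]
  • {0,8}:  v_{0} + v_{8} = v_{3} + v_{5}  →  sig = [2:1,1]
  • {1,2}:  v_{1} + v_{2} = v_{4} + v_{7}  →  sig = [2:1,1]
  • {2,7}:  v_{2} + v_{7} = v_{4} + v_{5}  →  sig = [2:1,1]
  • {1,6}:  v_{1} + v_{6} = 2·v_{4} + v_{5} + v_{7}  →  sig = [2:1,1,2]
  • {1,3}:  v_{1} + v_{3} = 2·v_{0} + v_{4}  →  sig = [2:1,2]
  • {6,8}:  v_{6} + v_{8} = 2·v_{2} + v_{5}  →  sig = [2:1,2]
  • {1,5}:  v_{1} + v_{5} = 2·v_{7}  →  sig = [2:2]
  • {6,7}:  v_{6} + v_{7} = 2·v_{4} + 2·v_{5}  →  sig = [2:2,2]
  • {3,4,5}:  v_{3} + v_{4} + v_{5} = 0  →  sig = [3:]
  • {0,4,5}:  v_{0} + v_{4} + v_{5} = v_{7}  →  sig = [3:1]
  • {0,4,7}:  v_{0} + v_{4} + v_{7} = v_{1}  →  sig = [3:1]
  • {2,3,5}:  v_{2} + v_{3} + v_{5} = v_{8}  →  sig = [3:1]
  • {2,4,5}:  v_{2} + v_{4} + v_{5} = v_{6}  →  sig = [3:1]

Signatures (|P|; sorted positive RHS coefficients), sorted:
    [2:]
    [2:1]
    [2:1]
    [2:1]
    [2:1]
    [2:1]
    [2:1,1]
    [2:1,1]
    [2:1,1]
    [2:1,1]
    [2:1,1,2]
    [2:1,2]
    [2:1,2]
    [2:2]
    [2:2,2]
    [3:]
    [3:1]
    [3:1]
    [3:1]
    [3:1]


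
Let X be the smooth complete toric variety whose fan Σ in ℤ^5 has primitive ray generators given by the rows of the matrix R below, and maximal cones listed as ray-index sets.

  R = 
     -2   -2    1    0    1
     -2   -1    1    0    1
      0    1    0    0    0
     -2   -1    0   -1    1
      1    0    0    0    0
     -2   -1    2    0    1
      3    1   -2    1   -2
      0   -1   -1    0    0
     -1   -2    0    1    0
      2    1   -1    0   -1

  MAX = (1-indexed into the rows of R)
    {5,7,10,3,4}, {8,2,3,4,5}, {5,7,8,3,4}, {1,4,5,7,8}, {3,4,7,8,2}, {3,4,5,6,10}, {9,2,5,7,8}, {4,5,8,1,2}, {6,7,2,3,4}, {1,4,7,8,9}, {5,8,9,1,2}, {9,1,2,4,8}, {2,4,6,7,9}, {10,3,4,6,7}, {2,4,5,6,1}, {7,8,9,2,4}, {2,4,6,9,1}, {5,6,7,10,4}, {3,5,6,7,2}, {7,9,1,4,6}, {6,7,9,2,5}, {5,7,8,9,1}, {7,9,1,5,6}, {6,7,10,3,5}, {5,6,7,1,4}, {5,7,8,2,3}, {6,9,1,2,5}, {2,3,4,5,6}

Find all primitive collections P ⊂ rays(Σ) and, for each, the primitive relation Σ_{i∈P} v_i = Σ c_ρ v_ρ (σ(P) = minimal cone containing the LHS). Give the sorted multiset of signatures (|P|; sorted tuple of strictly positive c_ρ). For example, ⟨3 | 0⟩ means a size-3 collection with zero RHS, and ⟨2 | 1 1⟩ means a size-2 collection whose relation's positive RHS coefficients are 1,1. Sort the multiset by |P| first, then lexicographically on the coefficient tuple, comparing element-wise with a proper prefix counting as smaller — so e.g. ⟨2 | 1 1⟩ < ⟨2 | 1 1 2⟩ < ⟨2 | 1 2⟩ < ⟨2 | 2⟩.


|primitive collections| = 11. Relations:

  P={2,10}:  v_{2} + v_{10} = 0  ⇒ sig = ⟨2 | 0⟩
  P={1,3}:  v_{1} + v_{3} = v_{2}  ⇒ sig = ⟨2 | 1⟩
  P={6,8}:  v_{6} + v_{8} = v_{1}  ⇒ sig = ⟨2 | 1⟩
  P={9,10}:  v_{9} + v_{10} = v_{1} + v_{7}  ⇒ sig = ⟨2 | 1 1⟩
  P={8,10}:  v_{8} + v_{10} = v_{4} + v_{5} + v_{7}  ⇒ sig = ⟨2 | 1 1 1⟩
  P={1,10}:  v_{1} + v_{10} = v_{4} + v_{5} + v_{6} + v_{7}  ⇒ sig = ⟨2 | 1 1 1 1⟩
  P={3,9}:  v_{3} + v_{9} = 2·v_{2} + v_{7}  ⇒ sig = ⟨2 | 1 2⟩
  P={1,2,7}:  v_{1} + v_{2} + v_{7} = v_{9}  ⇒ sig = ⟨3 | 1⟩
  P={4,5,9}:  v_{4} + v_{5} + v_{9} = v_{1} + v_{8}  ⇒ sig = ⟨3 | 1 1⟩
  P={2,4,5,7}:  v_{2} + v_{4} + v_{5} + v_{7} = v_{8}  ⇒ sig = ⟨4 | 1⟩
  P={3,4,5,6,7}:  v_{3} + v_{4} + v_{5} + v_{6} + v_{7} = 0  ⇒ sig = ⟨5 | 0⟩

Signatures (|P|; sorted positive RHS coefficients), sorted:
    |P|=2: 7 collections, coeffs (), (1), (1), (1,1), (1,1,1), (1,1,1,1), (1,2)
    |P|=3: 2 collections, coeffs (1), (1,1)
    |P|=4: 1 collection, coeffs (1)
    |P|=5: 1 collection, coeffs ()


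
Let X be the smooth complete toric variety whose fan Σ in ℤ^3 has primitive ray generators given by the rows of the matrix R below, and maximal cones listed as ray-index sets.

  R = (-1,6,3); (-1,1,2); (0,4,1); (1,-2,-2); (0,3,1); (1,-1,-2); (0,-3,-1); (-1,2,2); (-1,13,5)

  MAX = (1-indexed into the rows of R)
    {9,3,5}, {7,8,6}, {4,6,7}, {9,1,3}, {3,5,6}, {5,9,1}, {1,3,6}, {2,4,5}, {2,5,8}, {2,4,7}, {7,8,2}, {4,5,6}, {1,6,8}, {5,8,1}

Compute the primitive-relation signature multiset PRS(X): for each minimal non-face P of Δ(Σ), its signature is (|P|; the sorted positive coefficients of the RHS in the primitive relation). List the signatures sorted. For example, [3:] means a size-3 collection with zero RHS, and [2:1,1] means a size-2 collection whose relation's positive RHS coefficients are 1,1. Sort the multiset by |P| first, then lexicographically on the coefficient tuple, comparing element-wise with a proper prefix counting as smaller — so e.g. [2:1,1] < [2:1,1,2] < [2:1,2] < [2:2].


18 collections generate NE(X_Σ); each relation:

  P={2,6}:  v_{2} + v_{6} = 0  ⇒ sig = [2:]
  P={4,8}:  v_{4} + v_{8} = 0  ⇒ sig = [2:]
  P={5,7}:  v_{5} + v_{7} = 0  ⇒ sig = [2:]
  P={1,4}:  v_{1} + v_{4} = v_{3}  ⇒ sig = [2:1]
  P={3,8}:  v_{3} + v_{8} = v_{1}  ⇒ sig = [2:1]
  P={2,3}:  v_{2} + v_{3} = v_{5} + v_{8}  ⇒ sig = [2:1,1]
  P={3,4}:  v_{3} + v_{4} = v_{5} + v_{6}  ⇒ sig = [2:1,1]
  P={3,7}:  v_{3} + v_{7} = v_{6} + v_{8}  ⇒ sig = [2:1,1]
  P={7,9}:  v_{7} + v_{9} = v_{1} + v_{3}  ⇒ sig = [2:1,1]
  P={2,9}:  v_{2} + v_{9} = v_{1} + 2·v_{5} + v_{8}  ⇒ sig = [2:1,1,2]
  P={1,2}:  v_{1} + v_{2} = v_{5} + 2·v_{8}  ⇒ sig = [2:1,2]
  P={1,7}:  v_{1} + v_{7} = v_{6} + 2·v_{8}  ⇒ sig = [2:1,2]
  P={4,9}:  v_{4} + v_{9} = 2·v_{3} + v_{5}  ⇒ sig = [2:1,2]
  P={8,9}:  v_{8} + v_{9} = 2·v_{1} + v_{5}  ⇒ sig = [2:1,2]
  P={6,9}:  v_{6} + v_{9} = 3·v_{3}  ⇒ sig = [2:3]
  P={1,3,5}:  v_{1} + v_{3} + v_{5} = v_{9}  ⇒ sig = [3:1]
  P={5,6,8}:  v_{5} + v_{6} + v_{8} = v_{3}  ⇒ sig = [3:1]
  P={1,5,6}:  v_{1} + v_{5} + v_{6} = 2·v_{3}  ⇒ sig = [3:2]

Sorted signature multiset PRS(X):
    [2:]
    [2:]
    [2:]
    [2:1]
    [2:1]
    [2:1,1]
    [2:1,1]
    [2:1,1]
    [2:1,1]
    [2:1,1,2]
    [2:1,2]
    [2:1,2]
    [2:1,2]
    [2:1,2]
    [2:3]
    [3:1]
    [3:1]
    [3:2]


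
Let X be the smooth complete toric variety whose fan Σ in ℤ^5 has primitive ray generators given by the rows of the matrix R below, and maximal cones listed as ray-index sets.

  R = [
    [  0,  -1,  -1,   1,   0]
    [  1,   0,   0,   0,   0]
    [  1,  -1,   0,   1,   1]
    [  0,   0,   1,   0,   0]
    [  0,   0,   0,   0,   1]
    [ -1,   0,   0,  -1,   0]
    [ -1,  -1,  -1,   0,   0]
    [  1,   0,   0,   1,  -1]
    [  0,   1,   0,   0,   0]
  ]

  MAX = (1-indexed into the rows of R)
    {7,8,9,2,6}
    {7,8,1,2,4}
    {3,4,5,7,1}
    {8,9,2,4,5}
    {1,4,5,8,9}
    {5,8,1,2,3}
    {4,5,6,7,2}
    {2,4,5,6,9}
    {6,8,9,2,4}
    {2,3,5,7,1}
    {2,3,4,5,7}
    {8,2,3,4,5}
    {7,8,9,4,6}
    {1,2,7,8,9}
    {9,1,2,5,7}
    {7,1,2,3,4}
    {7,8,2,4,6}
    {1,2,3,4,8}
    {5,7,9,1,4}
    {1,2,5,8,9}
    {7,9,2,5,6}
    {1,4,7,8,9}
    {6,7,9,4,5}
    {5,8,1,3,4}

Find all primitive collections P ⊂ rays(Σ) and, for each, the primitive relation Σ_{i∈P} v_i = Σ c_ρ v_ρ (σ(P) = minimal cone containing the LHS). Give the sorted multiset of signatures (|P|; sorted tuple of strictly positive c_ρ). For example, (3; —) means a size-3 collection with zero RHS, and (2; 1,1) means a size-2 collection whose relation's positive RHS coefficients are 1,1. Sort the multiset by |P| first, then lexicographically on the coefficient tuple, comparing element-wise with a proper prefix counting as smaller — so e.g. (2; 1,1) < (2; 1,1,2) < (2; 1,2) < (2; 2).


|primitive collections| = 9. Relations:

  P = {1,6}:  v_{1} + v_{6} = v_{7} — sig = (2; 1)
  P = {3,6}:  v_{3} + v_{6} = v_{2} + v_{4} + v_{5} + v_{7} — sig = (2; 1,1,1,1)
  P = {3,9}:  v_{3} + v_{9} = 2·v_{5} + v_{8} — sig = (2; 1,2)
  P = {5,6,8}:  v_{5} + v_{6} + v_{8} = 0 — sig = (3; —)
  P = {5,7,8}:  v_{5} + v_{7} + v_{8} = v_{1} — sig = (3; 1)
  P = {3,7,8}:  v_{3} + v_{7} + v_{8} = 2·v_{1} + v_{2} + v_{4} — sig = (3; 1,1,2)
  P = {2,4,7,9}:  v_{2} + v_{4} + v_{7} + v_{9} = 0 — sig = (4; —)
  P = {1,2,4,5}:  v_{1} + v_{2} + v_{4} + v_{5} = v_{3} — sig = (4; 1)
  P = {1,2,4,9}:  v_{1} + v_{2} + v_{4} + v_{9} = v_{5} + v_{8} — sig = (4; 1,1)

Hence PRS(X_Σ) =
    (2; 1)
    (2; 1,1,1,1)
    (2; 1,2)
    (3; —)
    (3; 1)
    (3; 1,1,2)
    (4; —)
    (4; 1)
    (4; 1,1)


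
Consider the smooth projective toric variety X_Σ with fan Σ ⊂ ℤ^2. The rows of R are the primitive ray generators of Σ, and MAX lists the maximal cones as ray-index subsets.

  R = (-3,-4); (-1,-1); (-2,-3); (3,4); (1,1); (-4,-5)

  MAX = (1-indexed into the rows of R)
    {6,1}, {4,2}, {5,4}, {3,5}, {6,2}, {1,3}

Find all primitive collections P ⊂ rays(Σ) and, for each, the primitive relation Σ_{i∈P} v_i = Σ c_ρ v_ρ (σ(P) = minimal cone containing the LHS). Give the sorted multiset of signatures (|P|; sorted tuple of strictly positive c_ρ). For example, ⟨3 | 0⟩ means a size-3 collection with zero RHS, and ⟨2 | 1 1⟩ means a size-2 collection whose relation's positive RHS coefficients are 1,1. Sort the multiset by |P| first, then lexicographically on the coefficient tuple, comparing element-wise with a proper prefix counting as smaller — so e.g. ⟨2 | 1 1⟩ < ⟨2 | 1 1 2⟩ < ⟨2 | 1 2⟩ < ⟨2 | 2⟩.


Σ has 9 primitive collections:

  • {1,4}:  v_{1} + v_{4} = 0 ; sig = ⟨2 | 0⟩
  • {2,5}:  v_{2} + v_{5} = 0 ; sig = ⟨2 | 0⟩
  • {1,2}:  v_{1} + v_{2} = v_{6} ; sig = ⟨2 | 1⟩
  • {1,5}:  v_{1} + v_{5} = v_{3} ; sig = ⟨2 | 1⟩
  • {2,3}:  v_{2} + v_{3} = v_{1} ; sig = ⟨2 | 1⟩
  • {3,4}:  v_{3} + v_{4} = v_{5} ; sig = ⟨2 | 1⟩
  • {4,6}:  v_{4} + v_{6} = v_{2} ; sig = ⟨2 | 1⟩
  • {5,6}:  v_{5} + v_{6} = v_{1} ; sig = ⟨2 | 1⟩
  • {3,6}:  v_{3} + v_{6} = 2·v_{1} ; sig = ⟨2 | 2⟩

Hence PRS(X_Σ) =
    ⟨2 | 0⟩
    ⟨2 | 0⟩
    ⟨2 | 1⟩
    ⟨2 | 1⟩
    ⟨2 | 1⟩
    ⟨2 | 1⟩
    ⟨2 | 1⟩
    ⟨2 | 1⟩
    ⟨2 | 2⟩


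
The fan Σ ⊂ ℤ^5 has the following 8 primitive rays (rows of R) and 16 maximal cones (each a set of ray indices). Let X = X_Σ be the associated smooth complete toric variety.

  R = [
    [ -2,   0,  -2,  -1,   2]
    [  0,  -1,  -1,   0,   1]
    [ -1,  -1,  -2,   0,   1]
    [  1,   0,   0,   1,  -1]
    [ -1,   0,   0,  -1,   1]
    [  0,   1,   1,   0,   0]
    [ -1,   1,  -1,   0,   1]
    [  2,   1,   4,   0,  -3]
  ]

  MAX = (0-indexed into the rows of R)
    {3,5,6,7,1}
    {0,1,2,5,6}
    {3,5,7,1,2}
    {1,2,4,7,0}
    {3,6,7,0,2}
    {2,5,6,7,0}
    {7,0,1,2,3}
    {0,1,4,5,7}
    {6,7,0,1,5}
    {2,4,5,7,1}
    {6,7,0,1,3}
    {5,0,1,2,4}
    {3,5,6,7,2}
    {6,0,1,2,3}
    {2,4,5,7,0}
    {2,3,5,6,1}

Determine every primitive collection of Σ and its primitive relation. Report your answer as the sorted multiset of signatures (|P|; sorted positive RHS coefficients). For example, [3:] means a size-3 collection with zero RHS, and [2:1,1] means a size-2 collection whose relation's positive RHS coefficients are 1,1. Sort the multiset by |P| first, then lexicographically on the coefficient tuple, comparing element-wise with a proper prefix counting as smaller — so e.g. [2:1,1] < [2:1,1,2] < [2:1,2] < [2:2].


5 collections generate NE(X_Σ); each relation:

  • {3,4}:  v_{3} + v_{4} = 0 — sig = [2:]
  • {4,6}:  v_{4} + v_{6} = v_{0} + v_{5} — sig = [2:1,1]
  • {0,3,5}:  v_{0} + v_{3} + v_{5} = v_{6} — sig = [3:1]
  • {1,2,6,7}:  v_{1} + v_{2} + v_{6} + v_{7} = 0 — sig = [4:]
  • {0,1,2,5,7}:  v_{0} + v_{1} + v_{2} + v_{5} + v_{7} = v_{4} — sig = [5:1]

Hence PRS(X_Σ) =
    |P|=2: 2 collections, coeffs (), (1,1)
    |P|=3: 1 collection, coeffs (1)
    |P|=4: 1 collection, coeffs ()
    |P|=5: 1 collection, coeffs (1)
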